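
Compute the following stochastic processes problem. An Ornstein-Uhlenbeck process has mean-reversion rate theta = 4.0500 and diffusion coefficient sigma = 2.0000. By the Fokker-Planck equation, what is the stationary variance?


Stationary variance = sigma^2 / (2*theta)
= 2.0000^2 / (2*4.0500)
= 4.0000 / 8.1000
= 0.4938

0.4938


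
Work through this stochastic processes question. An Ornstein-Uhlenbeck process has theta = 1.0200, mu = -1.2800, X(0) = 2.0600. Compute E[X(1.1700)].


E[X(t)] = mu + (X(0) - mu)*exp(-theta*t)
= -1.2800 + (2.0600 - -1.2800)*exp(-1.0200*1.1700)
= -1.2800 + 3.3400 * 0.3032
= -0.2673

-0.2673


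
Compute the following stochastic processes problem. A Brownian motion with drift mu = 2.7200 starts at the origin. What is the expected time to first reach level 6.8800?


Expected first passage time = a/mu
= 6.8800/2.7200
= 2.5294

2.5294


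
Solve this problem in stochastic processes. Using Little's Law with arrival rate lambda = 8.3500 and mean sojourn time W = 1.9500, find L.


Little's Law: L = lambda * W
= 8.3500 * 1.9500
= 16.2825

16.2825


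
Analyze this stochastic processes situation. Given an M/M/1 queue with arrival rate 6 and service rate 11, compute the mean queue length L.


rho = 6/11 = 0.5455
L = rho/(1-rho)
= 0.5455/0.4545
= 1.2000

1.2000


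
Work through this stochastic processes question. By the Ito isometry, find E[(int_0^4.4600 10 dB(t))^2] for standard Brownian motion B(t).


By Ito isometry: E[(int f dB)^2] = int f^2 dt
= 10^2 * 4.4600
= 100 * 4.4600 = 446.0000

446.0000


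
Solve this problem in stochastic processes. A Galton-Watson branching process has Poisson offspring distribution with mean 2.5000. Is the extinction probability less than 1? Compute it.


Since mu = 2.5000 > 1, extinction prob q < 1.
Solve s = exp(mu*(s-1)) iteratively.
q = 0.1074

0.1074


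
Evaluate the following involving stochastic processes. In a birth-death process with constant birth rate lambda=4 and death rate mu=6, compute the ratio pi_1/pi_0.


For birth-death process, pi_n/pi_0 = (lambda/mu)^n
= (4/6)^1
= 0.6667

0.6667


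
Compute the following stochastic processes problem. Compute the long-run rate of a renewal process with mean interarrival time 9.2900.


Long-run renewal rate = 1/E(X)
= 1/9.2900
= 0.1076

0.1076


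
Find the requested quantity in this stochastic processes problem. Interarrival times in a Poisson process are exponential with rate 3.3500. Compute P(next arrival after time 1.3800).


P(X > t) = exp(-lambda * t)
= exp(-3.3500 * 1.3800)
= exp(-4.6230) = 0.0098

0.0098


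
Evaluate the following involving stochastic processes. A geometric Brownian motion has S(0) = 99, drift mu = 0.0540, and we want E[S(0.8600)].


E[S(t)] = S(0) * exp(mu * t)
= 99 * exp(0.0540 * 0.8600)
= 99 * 1.0475
= 103.7060

103.7060


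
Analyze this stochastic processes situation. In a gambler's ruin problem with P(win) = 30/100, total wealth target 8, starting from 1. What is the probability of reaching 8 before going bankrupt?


Gambler's ruin formula:
r = q/p = 0.7000/0.3000 = 2.3333
P(win) = (1 - r^i)/(1 - r^N)
= (1 - 2.3333^1)/(1 - 2.3333^8)
= 0.0015

0.0015


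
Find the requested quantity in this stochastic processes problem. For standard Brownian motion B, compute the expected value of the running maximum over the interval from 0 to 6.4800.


E(max B(s)) = sqrt(2t/pi)
= sqrt(2*6.4800/pi)
= sqrt(4.1253)
= 2.0311

2.0311


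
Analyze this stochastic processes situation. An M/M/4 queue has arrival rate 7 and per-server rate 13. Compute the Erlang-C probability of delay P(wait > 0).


a = lambda/mu = 0.5385
rho = a/c = 0.1346
Erlang-C formula applied:
C(c,a) = 0.0024

0.0024


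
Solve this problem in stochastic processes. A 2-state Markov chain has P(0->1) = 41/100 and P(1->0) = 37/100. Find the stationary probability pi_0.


Stationary distribution: pi_0 = p10/(p01+p10), pi_1 = p01/(p01+p10)
p01 = 0.4100, p10 = 0.3700
pi_0 = 0.4744

0.4744


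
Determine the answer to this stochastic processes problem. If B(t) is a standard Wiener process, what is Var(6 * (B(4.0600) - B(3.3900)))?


Var(alpha*(B(t)-B(s))) = alpha^2 * (t-s)
= 6^2 * (4.0600 - 3.3900)
= 36 * 0.6700
= 24.1200

24.1200


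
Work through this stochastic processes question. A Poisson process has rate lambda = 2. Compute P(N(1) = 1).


P(N(t)=k) = (lambda*t)^k * exp(-lambda*t) / k!
lambda*t = 2
= 2^1 * exp(-2) / 1!
= 2 * 0.1353 / 1
= 0.2707

0.2707


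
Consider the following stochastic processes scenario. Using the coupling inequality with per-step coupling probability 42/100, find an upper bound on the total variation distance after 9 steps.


TV distance bound <= (1-delta)^n
= (1 - 0.4200)^9
= 0.5800^9
= 0.0074

0.0074


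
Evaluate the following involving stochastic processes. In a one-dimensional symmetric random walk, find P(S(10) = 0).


P(S(10) = 0) = C(10,5) / 4^5
= 252 / 1024
= 0.2461

0.2461


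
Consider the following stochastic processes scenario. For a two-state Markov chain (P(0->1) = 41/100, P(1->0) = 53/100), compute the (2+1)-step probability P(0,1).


P^3 = P^2 * P^1
Computing via matrix multiplication of the transition matrix.
Entry (0,1) of P^3 = 0.4361

0.4361


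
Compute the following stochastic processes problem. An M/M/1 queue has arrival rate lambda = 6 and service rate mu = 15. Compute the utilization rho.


rho = lambda/mu
= 6/15
= 0.4000

0.4000


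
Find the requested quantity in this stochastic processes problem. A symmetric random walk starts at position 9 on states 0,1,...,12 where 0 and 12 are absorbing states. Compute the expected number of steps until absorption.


For symmetric RW on 0,...,N with absorbing barriers, E(i) = i*(N-i)
E(9) = 9 * 3 = 27

27


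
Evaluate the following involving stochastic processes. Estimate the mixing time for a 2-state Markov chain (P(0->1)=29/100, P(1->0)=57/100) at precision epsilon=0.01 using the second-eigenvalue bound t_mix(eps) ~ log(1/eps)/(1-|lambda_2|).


lambda_2 = |1 - p01 - p10| = |1 - 0.2900 - 0.5700| = 0.1400
t_mix ~ log(1/eps)/(1 - |lambda_2|)
= log(100)/(1 - 0.1400) = 4.6052/0.8600
= 5.3548

5.3548


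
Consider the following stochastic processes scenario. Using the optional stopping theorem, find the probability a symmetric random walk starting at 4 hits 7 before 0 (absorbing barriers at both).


By optional stopping theorem: E(M at tau) = M(0) = 4
P(hit 7)*7 + P(hit 0)*0 = 4
P(hit 7) = (4 - 0)/(7 - 0) = 4/7 = 0.5714

0.5714


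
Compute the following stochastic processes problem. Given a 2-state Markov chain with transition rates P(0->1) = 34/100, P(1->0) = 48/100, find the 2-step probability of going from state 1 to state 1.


Computing P^2 by matrix multiplication.
P = [[0.6600, 0.3400], [0.4800, 0.5200]]
After raising P to the power 2:
P^2(1,1) = 0.4336

0.4336


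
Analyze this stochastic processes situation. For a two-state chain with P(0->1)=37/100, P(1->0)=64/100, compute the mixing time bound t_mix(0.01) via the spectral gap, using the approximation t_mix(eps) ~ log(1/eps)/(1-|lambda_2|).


lambda_2 = |1 - p01 - p10| = |1 - 0.3700 - 0.6400| = 0.0100
t_mix ~ log(1/eps)/(1 - |lambda_2|)
= log(100)/(1 - 0.0100) = 4.6052/0.9900
= 4.6517

4.6517


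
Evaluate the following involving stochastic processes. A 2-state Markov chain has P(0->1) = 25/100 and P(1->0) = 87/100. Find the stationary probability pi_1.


Stationary distribution: pi_0 = p10/(p01+p10), pi_1 = p01/(p01+p10)
p01 = 0.2500, p10 = 0.8700
pi_1 = 0.2232

0.2232


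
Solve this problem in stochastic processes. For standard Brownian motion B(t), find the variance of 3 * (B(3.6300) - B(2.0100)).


Var(alpha*(B(t)-B(s))) = alpha^2 * (t-s)
= 3^2 * (3.6300 - 2.0100)
= 9 * 1.6200
= 14.5800

14.5800


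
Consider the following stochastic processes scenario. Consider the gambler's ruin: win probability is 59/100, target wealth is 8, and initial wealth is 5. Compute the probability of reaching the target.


Gambler's ruin formula:
r = q/p = 0.4100/0.5900 = 0.6949
P(win) = (1 - r^i)/(1 - r^N)
= (1 - 0.6949^5)/(1 - 0.6949^8)
= 0.8861

0.8861


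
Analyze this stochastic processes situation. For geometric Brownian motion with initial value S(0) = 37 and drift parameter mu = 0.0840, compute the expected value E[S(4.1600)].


E[S(t)] = S(0) * exp(mu * t)
= 37 * exp(0.0840 * 4.1600)
= 37 * 1.4183
= 52.4761

52.4761


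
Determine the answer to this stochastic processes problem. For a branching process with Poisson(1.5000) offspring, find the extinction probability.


Since mu = 1.5000 > 1, extinction prob q < 1.
Solve s = exp(mu*(s-1)) iteratively.
q = 0.4172

0.4172


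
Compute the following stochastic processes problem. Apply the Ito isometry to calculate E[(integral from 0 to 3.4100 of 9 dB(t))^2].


By Ito isometry: E[(int f dB)^2] = int f^2 dt
= 9^2 * 3.4100
= 81 * 3.4100 = 276.2100

276.2100


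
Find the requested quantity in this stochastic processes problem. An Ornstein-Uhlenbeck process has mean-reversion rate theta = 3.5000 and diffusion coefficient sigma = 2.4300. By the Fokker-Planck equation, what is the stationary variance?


Stationary variance = sigma^2 / (2*theta)
= 2.4300^2 / (2*3.5000)
= 5.9049 / 7.0000
= 0.8436

0.8436


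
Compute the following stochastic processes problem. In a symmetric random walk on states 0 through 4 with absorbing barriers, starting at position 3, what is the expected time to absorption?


For symmetric RW on 0,...,N with absorbing barriers, E(i) = i*(N-i)
E(3) = 3 * 1 = 3

3


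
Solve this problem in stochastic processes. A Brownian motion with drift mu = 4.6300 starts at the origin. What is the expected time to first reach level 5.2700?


Expected first passage time = a/mu
= 5.2700/4.6300
= 1.1382

1.1382


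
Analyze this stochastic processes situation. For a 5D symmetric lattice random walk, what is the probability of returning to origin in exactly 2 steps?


P(return in 2 steps) = P(reverse first step) = 1/(2d)
= 1/10
= 0.1000

0.1000


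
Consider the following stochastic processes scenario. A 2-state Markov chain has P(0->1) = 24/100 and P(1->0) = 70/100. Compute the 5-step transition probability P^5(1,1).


Computing P^5 by matrix multiplication.
P = [[0.7600, 0.2400], [0.7000, 0.3000]]
After raising P to the power 5:
P^5(1,1) = 0.2553

0.2553


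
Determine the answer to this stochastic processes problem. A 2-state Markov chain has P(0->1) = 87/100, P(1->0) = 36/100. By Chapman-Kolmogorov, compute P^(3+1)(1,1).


P^4 = P^3 * P^1
Computing via matrix multiplication of the transition matrix.
Entry (1,1) of P^4 = 0.7081

0.7081


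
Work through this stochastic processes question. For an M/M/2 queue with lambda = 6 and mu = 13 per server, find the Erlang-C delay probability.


a = lambda/mu = 0.4615
rho = a/c = 0.2308
Erlang-C formula applied:
C(c,a) = 0.0865

0.0865


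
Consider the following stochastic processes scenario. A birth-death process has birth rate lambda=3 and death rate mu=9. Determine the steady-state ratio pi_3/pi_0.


For birth-death process, pi_n/pi_0 = (lambda/mu)^n
= (3/9)^3
= 0.0370

0.0370


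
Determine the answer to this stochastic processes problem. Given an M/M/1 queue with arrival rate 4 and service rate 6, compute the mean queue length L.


rho = 4/6 = 0.6667
L = rho/(1-rho)
= 0.6667/0.3333
= 2.0000

2.0000


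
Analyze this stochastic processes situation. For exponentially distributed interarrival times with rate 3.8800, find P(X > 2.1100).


P(X > t) = exp(-lambda * t)
= exp(-3.8800 * 2.1100)
= exp(-8.1868) = 2.7830e-04

2.7830e-04


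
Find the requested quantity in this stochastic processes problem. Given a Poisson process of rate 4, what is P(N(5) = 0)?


P(N(t)=k) = (lambda*t)^k * exp(-lambda*t) / k!
lambda*t = 20
= 20^0 * exp(-20) / 0!
= 1 * 2.0612e-09 / 1
= 2.0612e-09

2.0612e-09


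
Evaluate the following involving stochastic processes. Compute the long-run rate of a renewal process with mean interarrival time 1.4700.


Long-run renewal rate = 1/E(X)
= 1/1.4700
= 0.6803

0.6803


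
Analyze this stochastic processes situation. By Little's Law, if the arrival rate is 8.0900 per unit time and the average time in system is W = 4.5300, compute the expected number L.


Little's Law: L = lambda * W
= 8.0900 * 4.5300
= 36.6477

36.6477


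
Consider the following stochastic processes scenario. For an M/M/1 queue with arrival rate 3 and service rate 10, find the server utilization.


rho = lambda/mu
= 3/10
= 0.3000

0.3000


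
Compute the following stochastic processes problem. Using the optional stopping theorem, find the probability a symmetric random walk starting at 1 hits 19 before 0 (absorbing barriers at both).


By optional stopping theorem: E(M at tau) = M(0) = 1
P(hit 19)*19 + P(hit 0)*0 = 1
P(hit 19) = (1 - 0)/(19 - 0) = 1/19 = 0.0526

0.0526


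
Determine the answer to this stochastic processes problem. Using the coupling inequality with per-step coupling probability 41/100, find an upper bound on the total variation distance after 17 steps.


TV distance bound <= (1-delta)^n
= (1 - 0.4100)^17
= 0.5900^17
= 1.2720e-04

1.2720e-04


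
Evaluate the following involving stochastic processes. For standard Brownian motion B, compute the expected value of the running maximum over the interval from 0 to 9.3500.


E(max B(s)) = sqrt(2t/pi)
= sqrt(2*9.3500/pi)
= sqrt(5.9524)
= 2.4398

2.4398


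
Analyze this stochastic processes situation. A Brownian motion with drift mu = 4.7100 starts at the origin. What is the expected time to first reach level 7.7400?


Expected first passage time = a/mu
= 7.7400/4.7100
= 1.6433

1.6433


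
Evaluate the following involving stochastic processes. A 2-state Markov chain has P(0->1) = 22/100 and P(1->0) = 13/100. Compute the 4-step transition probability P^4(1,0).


Computing P^4 by matrix multiplication.
P = [[0.7800, 0.2200], [0.1300, 0.8700]]
After raising P to the power 4:
P^4(1,0) = 0.3051

0.3051


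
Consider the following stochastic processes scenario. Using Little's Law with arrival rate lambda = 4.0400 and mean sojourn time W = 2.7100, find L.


Little's Law: L = lambda * W
= 4.0400 * 2.7100
= 10.9484

10.9484


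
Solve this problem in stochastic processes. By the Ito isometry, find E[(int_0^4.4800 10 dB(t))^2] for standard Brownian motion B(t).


By Ito isometry: E[(int f dB)^2] = int f^2 dt
= 10^2 * 4.4800
= 100 * 4.4800 = 448.0000

448.0000


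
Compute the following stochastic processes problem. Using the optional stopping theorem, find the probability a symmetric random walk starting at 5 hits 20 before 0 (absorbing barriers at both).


By optional stopping theorem: E(M at tau) = M(0) = 5
P(hit 20)*20 + P(hit 0)*0 = 5
P(hit 20) = (5 - 0)/(20 - 0) = 1/4 = 0.2500

0.2500


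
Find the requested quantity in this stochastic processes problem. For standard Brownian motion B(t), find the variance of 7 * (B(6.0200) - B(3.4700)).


Var(alpha*(B(t)-B(s))) = alpha^2 * (t-s)
= 7^2 * (6.0200 - 3.4700)
= 49 * 2.5500
= 124.9500

124.9500


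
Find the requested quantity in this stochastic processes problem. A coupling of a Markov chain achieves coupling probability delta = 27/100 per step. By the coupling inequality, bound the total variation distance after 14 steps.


TV distance bound <= (1-delta)^n
= (1 - 0.2700)^14
= 0.7300^14
= 0.0122

0.0122


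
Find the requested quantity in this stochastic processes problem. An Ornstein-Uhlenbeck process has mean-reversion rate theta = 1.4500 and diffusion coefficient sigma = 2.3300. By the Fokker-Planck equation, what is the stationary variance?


Stationary variance = sigma^2 / (2*theta)
= 2.3300^2 / (2*1.4500)
= 5.4289 / 2.9000
= 1.8720

1.8720


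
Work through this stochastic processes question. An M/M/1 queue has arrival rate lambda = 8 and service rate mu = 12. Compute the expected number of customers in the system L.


rho = 8/12 = 0.6667
L = rho/(1-rho)
= 0.6667/0.3333
= 2.0000

2.0000


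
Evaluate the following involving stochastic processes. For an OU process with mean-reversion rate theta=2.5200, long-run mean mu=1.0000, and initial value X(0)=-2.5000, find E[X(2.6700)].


E[X(t)] = mu + (X(0) - mu)*exp(-theta*t)
= 1.0000 + (-2.5000 - 1.0000)*exp(-2.5200*2.6700)
= 1.0000 + -3.5000 * 0.0012
= 0.9958

0.9958


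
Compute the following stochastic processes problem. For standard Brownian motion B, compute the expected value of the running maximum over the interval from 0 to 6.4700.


E(max B(s)) = sqrt(2t/pi)
= sqrt(2*6.4700/pi)
= sqrt(4.1189)
= 2.0295

2.0295


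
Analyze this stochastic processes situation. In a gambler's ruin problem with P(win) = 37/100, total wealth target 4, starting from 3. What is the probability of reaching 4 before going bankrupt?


Gambler's ruin formula:
r = q/p = 0.6300/0.3700 = 1.7027
P(win) = (1 - r^i)/(1 - r^N)
= (1 - 1.7027^3)/(1 - 1.7027^4)
= 0.5316

0.5316


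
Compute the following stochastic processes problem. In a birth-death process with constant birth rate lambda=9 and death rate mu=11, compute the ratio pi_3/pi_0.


For birth-death process, pi_n/pi_0 = (lambda/mu)^n
= (9/11)^3
= 0.5477

0.5477


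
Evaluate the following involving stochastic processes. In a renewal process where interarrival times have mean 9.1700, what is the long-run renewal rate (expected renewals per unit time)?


Long-run renewal rate = 1/E(X)
= 1/9.1700
= 0.1091

0.1091


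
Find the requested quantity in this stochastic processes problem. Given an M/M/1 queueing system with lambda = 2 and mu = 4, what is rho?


rho = lambda/mu
= 2/4
= 0.5000

0.5000


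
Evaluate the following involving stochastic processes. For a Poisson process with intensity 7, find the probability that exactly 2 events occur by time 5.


P(N(t)=k) = (lambda*t)^k * exp(-lambda*t) / k!
lambda*t = 35
= 35^2 * exp(-35) / 2!
= 1225 * 6.3051e-16 / 2
= 3.8619e-13

3.8619e-13


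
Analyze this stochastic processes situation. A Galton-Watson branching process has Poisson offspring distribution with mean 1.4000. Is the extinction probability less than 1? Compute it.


Since mu = 1.4000 > 1, extinction prob q < 1.
Solve s = exp(mu*(s-1)) iteratively.
q = 0.4890

0.4890


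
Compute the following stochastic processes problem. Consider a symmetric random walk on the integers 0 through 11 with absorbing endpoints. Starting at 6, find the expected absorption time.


For symmetric RW on 0,...,N with absorbing barriers, E(i) = i*(N-i)
E(6) = 6 * 5 = 30

30


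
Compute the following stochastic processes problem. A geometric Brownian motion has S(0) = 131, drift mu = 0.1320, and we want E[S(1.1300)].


E[S(t)] = S(0) * exp(mu * t)
= 131 * exp(0.1320 * 1.1300)
= 131 * 1.1609
= 152.0725

152.0725


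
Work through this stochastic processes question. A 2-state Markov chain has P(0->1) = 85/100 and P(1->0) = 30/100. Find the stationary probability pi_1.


Stationary distribution: pi_0 = p10/(p01+p10), pi_1 = p01/(p01+p10)
p01 = 0.8500, p10 = 0.3000
pi_1 = 0.7391

0.7391


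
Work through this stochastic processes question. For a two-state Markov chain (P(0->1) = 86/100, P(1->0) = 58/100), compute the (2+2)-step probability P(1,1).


P^4 = P^2 * P^2
Computing via matrix multiplication of the transition matrix.
Entry (1,1) of P^4 = 0.6123

0.6123


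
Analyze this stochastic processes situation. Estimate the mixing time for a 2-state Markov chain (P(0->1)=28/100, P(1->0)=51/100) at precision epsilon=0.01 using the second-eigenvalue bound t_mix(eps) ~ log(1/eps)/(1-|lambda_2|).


lambda_2 = |1 - p01 - p10| = |1 - 0.2800 - 0.5100| = 0.2100
t_mix ~ log(1/eps)/(1 - |lambda_2|)
= log(100)/(1 - 0.2100) = 4.6052/0.7900
= 5.8293

5.8293


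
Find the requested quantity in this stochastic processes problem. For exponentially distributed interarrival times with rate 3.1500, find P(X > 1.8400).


P(X > t) = exp(-lambda * t)
= exp(-3.1500 * 1.8400)
= exp(-5.7960) = 0.0030

0.0030


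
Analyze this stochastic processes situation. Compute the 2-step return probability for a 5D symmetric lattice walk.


P(return in 2 steps) = P(reverse first step) = 1/(2d)
= 1/10
= 0.1000

0.1000


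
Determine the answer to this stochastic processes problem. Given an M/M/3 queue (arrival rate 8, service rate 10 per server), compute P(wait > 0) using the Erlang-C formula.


a = lambda/mu = 0.8000
rho = a/c = 0.2667
Erlang-C formula applied:
C(c,a) = 0.0520

0.0520


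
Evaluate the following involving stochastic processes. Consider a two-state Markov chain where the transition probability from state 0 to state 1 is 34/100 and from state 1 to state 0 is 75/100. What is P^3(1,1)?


Computing P^3 by matrix multiplication.
P = [[0.6600, 0.3400], [0.7500, 0.2500]]
After raising P to the power 3:
P^3(1,1) = 0.3114

0.3114


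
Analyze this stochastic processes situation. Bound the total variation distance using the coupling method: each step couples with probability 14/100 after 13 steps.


TV distance bound <= (1-delta)^n
= (1 - 0.1400)^13
= 0.8600^13
= 0.1408

0.1408


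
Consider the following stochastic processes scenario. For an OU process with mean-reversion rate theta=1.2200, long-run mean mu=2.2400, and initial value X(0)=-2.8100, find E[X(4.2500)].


E[X(t)] = mu + (X(0) - mu)*exp(-theta*t)
= 2.2400 + (-2.8100 - 2.2400)*exp(-1.2200*4.2500)
= 2.2400 + -5.0500 * 0.0056
= 2.2117

2.2117


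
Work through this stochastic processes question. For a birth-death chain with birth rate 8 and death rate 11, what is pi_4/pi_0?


For birth-death process, pi_n/pi_0 = (lambda/mu)^n
= (8/11)^4
= 0.2798

0.2798


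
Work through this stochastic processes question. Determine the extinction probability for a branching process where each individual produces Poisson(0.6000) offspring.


Since mu = 0.6000 <= 1, extinction probability = 1.

1.0000


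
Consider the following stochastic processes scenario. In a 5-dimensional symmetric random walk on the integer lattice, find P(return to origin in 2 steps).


P(return in 2 steps) = P(reverse first step) = 1/(2d)
= 1/10
= 0.1000

0.1000


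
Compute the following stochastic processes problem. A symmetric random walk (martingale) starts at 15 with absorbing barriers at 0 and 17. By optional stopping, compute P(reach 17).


By optional stopping theorem: E(M at tau) = M(0) = 15
P(hit 17)*17 + P(hit 0)*0 = 15
P(hit 17) = (15 - 0)/(17 - 0) = 15/17 = 0.8824

0.8824


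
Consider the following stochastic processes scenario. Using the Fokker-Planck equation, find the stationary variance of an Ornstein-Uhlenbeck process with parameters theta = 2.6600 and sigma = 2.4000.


Stationary variance = sigma^2 / (2*theta)
= 2.4000^2 / (2*2.6600)
= 5.7600 / 5.3200
= 1.0827

1.0827


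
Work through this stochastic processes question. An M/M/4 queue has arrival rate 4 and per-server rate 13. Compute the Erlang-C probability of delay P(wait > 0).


a = lambda/mu = 0.3077
rho = a/c = 0.0769
Erlang-C formula applied:
C(c,a) = 2.9743e-04

2.9743e-04


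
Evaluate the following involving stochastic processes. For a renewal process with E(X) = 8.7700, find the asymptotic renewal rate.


Long-run renewal rate = 1/E(X)
= 1/8.7700
= 0.1140

0.1140


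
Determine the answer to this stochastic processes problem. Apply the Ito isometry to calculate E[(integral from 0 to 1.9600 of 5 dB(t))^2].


By Ito isometry: E[(int f dB)^2] = int f^2 dt
= 5^2 * 1.9600
= 25 * 1.9600 = 49.0000

49.0000


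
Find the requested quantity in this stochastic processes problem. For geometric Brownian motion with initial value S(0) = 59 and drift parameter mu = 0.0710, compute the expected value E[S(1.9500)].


E[S(t)] = S(0) * exp(mu * t)
= 59 * exp(0.0710 * 1.9500)
= 59 * 1.1485
= 67.7610

67.7610


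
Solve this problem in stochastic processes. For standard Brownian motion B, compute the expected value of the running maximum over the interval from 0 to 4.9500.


E(max B(s)) = sqrt(2t/pi)
= sqrt(2*4.9500/pi)
= sqrt(3.1513)
= 1.7752

1.7752


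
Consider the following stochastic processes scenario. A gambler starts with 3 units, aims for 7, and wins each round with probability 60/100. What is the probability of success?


Gambler's ruin formula:
r = q/p = 0.4000/0.6000 = 0.6667
P(win) = (1 - r^i)/(1 - r^N)
= (1 - 0.6667^3)/(1 - 0.6667^7)
= 0.7475

0.7475


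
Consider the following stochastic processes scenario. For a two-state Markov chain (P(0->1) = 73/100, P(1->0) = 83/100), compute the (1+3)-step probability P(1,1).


P^4 = P^1 * P^3
Computing via matrix multiplication of the transition matrix.
Entry (1,1) of P^4 = 0.5203

0.5203


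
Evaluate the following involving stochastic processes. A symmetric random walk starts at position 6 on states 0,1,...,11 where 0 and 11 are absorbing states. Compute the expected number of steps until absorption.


For symmetric RW on 0,...,N with absorbing barriers, E(i) = i*(N-i)
E(6) = 6 * 5 = 30

30


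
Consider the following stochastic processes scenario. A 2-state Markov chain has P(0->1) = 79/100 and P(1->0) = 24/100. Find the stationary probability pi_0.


Stationary distribution: pi_0 = p10/(p01+p10), pi_1 = p01/(p01+p10)
p01 = 0.7900, p10 = 0.2400
pi_0 = 0.2330

0.2330


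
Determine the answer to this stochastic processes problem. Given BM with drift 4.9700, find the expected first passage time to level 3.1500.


Expected first passage time = a/mu
= 3.1500/4.9700
= 0.6338

0.6338


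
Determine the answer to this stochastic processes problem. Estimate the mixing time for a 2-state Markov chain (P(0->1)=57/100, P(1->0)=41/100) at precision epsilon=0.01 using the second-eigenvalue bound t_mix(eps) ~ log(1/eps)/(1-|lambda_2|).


lambda_2 = |1 - p01 - p10| = |1 - 0.5700 - 0.4100| = 0.0200
t_mix ~ log(1/eps)/(1 - |lambda_2|)
= log(100)/(1 - 0.0200) = 4.6052/0.9800
= 4.6992

4.6992


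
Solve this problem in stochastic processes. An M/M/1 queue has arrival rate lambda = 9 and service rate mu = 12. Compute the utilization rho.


rho = lambda/mu
= 9/12
= 0.7500

0.7500


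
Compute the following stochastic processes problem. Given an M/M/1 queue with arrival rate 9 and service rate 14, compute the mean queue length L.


rho = 9/14 = 0.6429
L = rho/(1-rho)
= 0.6429/0.3571
= 1.8000

1.8000


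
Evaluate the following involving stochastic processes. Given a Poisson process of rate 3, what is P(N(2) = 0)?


P(N(t)=k) = (lambda*t)^k * exp(-lambda*t) / k!
lambda*t = 6
= 6^0 * exp(-6) / 0!
= 1 * 0.0025 / 1
= 0.0025

0.0025


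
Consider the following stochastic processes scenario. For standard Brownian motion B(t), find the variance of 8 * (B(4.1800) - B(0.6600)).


Var(alpha*(B(t)-B(s))) = alpha^2 * (t-s)
= 8^2 * (4.1800 - 0.6600)
= 64 * 3.5200
= 225.2800

225.2800


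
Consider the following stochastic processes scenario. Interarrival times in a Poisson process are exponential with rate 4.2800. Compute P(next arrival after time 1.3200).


P(X > t) = exp(-lambda * t)
= exp(-4.2800 * 1.3200)
= exp(-5.6496) = 0.0035

0.0035


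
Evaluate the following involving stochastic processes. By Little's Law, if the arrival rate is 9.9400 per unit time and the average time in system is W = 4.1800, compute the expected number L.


Little's Law: L = lambda * W
= 9.9400 * 4.1800
= 41.5492

41.5492


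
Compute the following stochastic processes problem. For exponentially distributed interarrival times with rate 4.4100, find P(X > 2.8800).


P(X > t) = exp(-lambda * t)
= exp(-4.4100 * 2.8800)
= exp(-12.7008) = 3.0487e-06

3.0487e-06


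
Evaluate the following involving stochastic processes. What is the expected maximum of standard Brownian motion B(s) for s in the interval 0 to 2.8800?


E(max B(s)) = sqrt(2t/pi)
= sqrt(2*2.8800/pi)
= sqrt(1.8335)
= 1.3541

1.3541


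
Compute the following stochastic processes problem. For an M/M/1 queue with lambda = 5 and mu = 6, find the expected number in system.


rho = 5/6 = 0.8333
L = rho/(1-rho)
= 0.8333/0.1667
= 5.0000

5.0000


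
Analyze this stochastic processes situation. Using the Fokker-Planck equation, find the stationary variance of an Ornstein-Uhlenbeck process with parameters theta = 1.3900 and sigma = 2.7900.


Stationary variance = sigma^2 / (2*theta)
= 2.7900^2 / (2*1.3900)
= 7.7841 / 2.7800
= 2.8000

2.8000


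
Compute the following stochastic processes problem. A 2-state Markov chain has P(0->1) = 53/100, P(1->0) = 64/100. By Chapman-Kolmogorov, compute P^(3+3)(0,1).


P^6 = P^3 * P^3
Computing via matrix multiplication of the transition matrix.
Entry (0,1) of P^6 = 0.4530

0.4530


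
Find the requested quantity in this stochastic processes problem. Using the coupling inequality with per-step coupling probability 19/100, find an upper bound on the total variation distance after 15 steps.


TV distance bound <= (1-delta)^n
= (1 - 0.1900)^15
= 0.8100^15
= 0.0424

0.0424


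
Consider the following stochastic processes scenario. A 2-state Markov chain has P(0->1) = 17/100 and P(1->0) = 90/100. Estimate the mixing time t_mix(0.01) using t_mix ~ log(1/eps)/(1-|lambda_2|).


lambda_2 = |1 - p01 - p10| = |1 - 0.1700 - 0.9000| = 0.0700
t_mix ~ log(1/eps)/(1 - |lambda_2|)
= log(100)/(1 - 0.0700) = 4.6052/0.9300
= 4.9518

4.9518


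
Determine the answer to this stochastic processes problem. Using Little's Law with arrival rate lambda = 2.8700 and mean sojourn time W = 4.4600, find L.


Little's Law: L = lambda * W
= 2.8700 * 4.4600
= 12.8002

12.8002


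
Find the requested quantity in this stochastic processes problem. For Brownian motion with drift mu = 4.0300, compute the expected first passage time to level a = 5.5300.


Expected first passage time = a/mu
= 5.5300/4.0300
= 1.3722

1.3722


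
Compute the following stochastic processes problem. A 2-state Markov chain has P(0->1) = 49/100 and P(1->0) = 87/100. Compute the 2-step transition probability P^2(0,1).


Computing P^2 by matrix multiplication.
P = [[0.5100, 0.4900], [0.8700, 0.1300]]
After raising P to the power 2:
P^2(0,1) = 0.3136

0.3136


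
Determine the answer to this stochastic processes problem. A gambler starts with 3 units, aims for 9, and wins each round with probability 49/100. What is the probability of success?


Gambler's ruin formula:
r = q/p = 0.5100/0.4900 = 1.0408
P(win) = (1 - r^i)/(1 - r^N)
= (1 - 1.0408^3)/(1 - 1.0408^9)
= 0.2942

0.2942


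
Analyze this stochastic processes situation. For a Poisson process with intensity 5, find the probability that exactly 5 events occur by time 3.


P(N(t)=k) = (lambda*t)^k * exp(-lambda*t) / k!
lambda*t = 15
= 15^5 * exp(-15) / 5!
= 759375 * 3.0590e-07 / 120
= 0.0019

0.0019


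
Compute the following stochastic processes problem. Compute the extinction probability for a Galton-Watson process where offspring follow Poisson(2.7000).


Since mu = 2.7000 > 1, extinction prob q < 1.
Solve s = exp(mu*(s-1)) iteratively.
q = 0.0844

0.0844


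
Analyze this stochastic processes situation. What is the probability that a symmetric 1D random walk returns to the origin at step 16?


P(S(16) = 0) = C(16,8) / 4^8
= 12870 / 65536
= 0.1964

0.1964


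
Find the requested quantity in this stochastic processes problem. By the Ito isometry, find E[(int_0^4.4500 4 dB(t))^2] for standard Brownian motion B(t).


By Ito isometry: E[(int f dB)^2] = int f^2 dt
= 4^2 * 4.4500
= 16 * 4.4500 = 71.2000

71.2000


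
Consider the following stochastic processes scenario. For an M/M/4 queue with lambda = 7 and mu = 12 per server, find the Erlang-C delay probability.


a = lambda/mu = 0.5833
rho = a/c = 0.1458
Erlang-C formula applied:
C(c,a) = 0.0032

0.0032


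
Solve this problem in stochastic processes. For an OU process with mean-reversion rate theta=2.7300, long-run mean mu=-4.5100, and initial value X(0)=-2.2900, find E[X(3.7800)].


E[X(t)] = mu + (X(0) - mu)*exp(-theta*t)
= -4.5100 + (-2.2900 - -4.5100)*exp(-2.7300*3.7800)
= -4.5100 + 2.2200 * 3.2987e-05
= -4.5099

-4.5099


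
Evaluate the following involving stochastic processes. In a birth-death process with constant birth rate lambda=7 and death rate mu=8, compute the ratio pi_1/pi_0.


For birth-death process, pi_n/pi_0 = (lambda/mu)^n
= (7/8)^1
= 0.8750

0.8750


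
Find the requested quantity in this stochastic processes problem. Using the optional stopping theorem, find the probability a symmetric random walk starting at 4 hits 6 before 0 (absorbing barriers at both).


By optional stopping theorem: E(M at tau) = M(0) = 4
P(hit 6)*6 + P(hit 0)*0 = 4
P(hit 6) = (4 - 0)/(6 - 0) = 2/3 = 0.6667

0.6667


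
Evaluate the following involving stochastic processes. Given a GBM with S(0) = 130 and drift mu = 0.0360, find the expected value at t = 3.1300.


E[S(t)] = S(0) * exp(mu * t)
= 130 * exp(0.0360 * 3.1300)
= 130 * 1.1193
= 145.5056

145.5056


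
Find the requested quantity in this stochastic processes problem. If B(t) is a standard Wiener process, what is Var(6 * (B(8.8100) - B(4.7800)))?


Var(alpha*(B(t)-B(s))) = alpha^2 * (t-s)
= 6^2 * (8.8100 - 4.7800)
= 36 * 4.0300
= 145.0800

145.0800


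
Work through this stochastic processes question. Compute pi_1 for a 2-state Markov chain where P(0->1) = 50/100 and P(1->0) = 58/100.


Stationary distribution: pi_0 = p10/(p01+p10), pi_1 = p01/(p01+p10)
p01 = 0.5000, p10 = 0.5800
pi_1 = 0.4630

0.4630


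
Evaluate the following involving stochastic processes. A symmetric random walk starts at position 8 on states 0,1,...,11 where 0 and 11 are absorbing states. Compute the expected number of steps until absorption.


For symmetric RW on 0,...,N with absorbing barriers, E(i) = i*(N-i)
E(8) = 8 * 3 = 24

24


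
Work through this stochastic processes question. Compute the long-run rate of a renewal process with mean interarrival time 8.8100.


Long-run renewal rate = 1/E(X)
= 1/8.8100
= 0.1135

0.1135


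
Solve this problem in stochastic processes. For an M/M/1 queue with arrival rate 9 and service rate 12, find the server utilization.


rho = lambda/mu
= 9/12
= 0.7500

0.7500


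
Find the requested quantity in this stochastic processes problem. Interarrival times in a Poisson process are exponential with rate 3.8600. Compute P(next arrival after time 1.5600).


P(X > t) = exp(-lambda * t)
= exp(-3.8600 * 1.5600)
= exp(-6.0216) = 0.0024

0.0024


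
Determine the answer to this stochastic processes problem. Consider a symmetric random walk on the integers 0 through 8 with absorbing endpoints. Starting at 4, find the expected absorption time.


For symmetric RW on 0,...,N with absorbing barriers, E(i) = i*(N-i)
E(4) = 4 * 4 = 16

16


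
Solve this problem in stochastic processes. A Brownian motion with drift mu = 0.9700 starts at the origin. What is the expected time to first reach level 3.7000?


Expected first passage time = a/mu
= 3.7000/0.9700
= 3.8144

3.8144


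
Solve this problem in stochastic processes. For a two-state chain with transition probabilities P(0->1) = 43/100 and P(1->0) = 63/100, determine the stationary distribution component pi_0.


Stationary distribution: pi_0 = p10/(p01+p10), pi_1 = p01/(p01+p10)
p01 = 0.4300, p10 = 0.6300
pi_0 = 0.5943

0.5943


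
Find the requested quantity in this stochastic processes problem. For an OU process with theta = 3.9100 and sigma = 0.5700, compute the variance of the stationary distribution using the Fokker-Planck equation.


Stationary variance = sigma^2 / (2*theta)
= 0.5700^2 / (2*3.9100)
= 0.3249 / 7.8200
= 0.0415

0.0415


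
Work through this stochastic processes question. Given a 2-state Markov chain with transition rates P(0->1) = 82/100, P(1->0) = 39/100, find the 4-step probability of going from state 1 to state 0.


Computing P^4 by matrix multiplication.
P = [[0.1800, 0.8200], [0.3900, 0.6100]]
After raising P to the power 4:
P^4(1,0) = 0.3217

0.3217


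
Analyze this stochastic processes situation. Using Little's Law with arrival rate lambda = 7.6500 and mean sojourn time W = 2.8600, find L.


Little's Law: L = lambda * W
= 7.6500 * 2.8600
= 21.8790

21.8790


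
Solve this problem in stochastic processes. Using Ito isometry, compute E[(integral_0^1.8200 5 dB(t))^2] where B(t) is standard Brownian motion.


By Ito isometry: E[(int f dB)^2] = int f^2 dt
= 5^2 * 1.8200
= 25 * 1.8200 = 45.5000

45.5000


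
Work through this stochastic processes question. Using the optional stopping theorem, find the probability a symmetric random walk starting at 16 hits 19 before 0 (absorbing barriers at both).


By optional stopping theorem: E(M at tau) = M(0) = 16
P(hit 19)*19 + P(hit 0)*0 = 16
P(hit 19) = (16 - 0)/(19 - 0) = 16/19 = 0.8421

0.8421


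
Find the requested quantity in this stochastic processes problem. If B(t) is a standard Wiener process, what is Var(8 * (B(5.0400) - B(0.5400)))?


Var(alpha*(B(t)-B(s))) = alpha^2 * (t-s)
= 8^2 * (5.0400 - 0.5400)
= 64 * 4.5000
= 288.0000

288.0000


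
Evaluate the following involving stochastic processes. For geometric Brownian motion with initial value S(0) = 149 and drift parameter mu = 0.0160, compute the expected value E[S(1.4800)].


E[S(t)] = S(0) * exp(mu * t)
= 149 * exp(0.0160 * 1.4800)
= 149 * 1.0240
= 152.5704

152.5704


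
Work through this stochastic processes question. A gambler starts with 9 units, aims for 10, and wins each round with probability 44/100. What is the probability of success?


Gambler's ruin formula:
r = q/p = 0.5600/0.4400 = 1.2727
P(win) = (1 - r^i)/(1 - r^N)
= (1 - 1.2727^9)/(1 - 1.2727^10)
= 0.7646

0.7646


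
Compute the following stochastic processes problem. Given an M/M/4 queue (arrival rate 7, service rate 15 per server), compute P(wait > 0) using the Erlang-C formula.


a = lambda/mu = 0.4667
rho = a/c = 0.1167
Erlang-C formula applied:
C(c,a) = 0.0014

0.0014


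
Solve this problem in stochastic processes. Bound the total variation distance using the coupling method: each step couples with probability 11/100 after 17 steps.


TV distance bound <= (1-delta)^n
= (1 - 0.1100)^17
= 0.8900^17
= 0.1379

0.1379


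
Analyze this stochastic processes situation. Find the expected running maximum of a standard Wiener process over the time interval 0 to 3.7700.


E(max B(s)) = sqrt(2t/pi)
= sqrt(2*3.7700/pi)
= sqrt(2.4001)
= 1.5492

1.5492


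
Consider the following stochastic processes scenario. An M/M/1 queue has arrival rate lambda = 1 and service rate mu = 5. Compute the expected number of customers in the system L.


rho = 1/5 = 0.2000
L = rho/(1-rho)
= 0.2000/0.8000
= 0.2500

0.2500


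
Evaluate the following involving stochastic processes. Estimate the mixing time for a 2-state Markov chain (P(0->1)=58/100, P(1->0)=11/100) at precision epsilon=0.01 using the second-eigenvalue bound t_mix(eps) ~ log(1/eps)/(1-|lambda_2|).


lambda_2 = |1 - p01 - p10| = |1 - 0.5800 - 0.1100| = 0.3100
t_mix ~ log(1/eps)/(1 - |lambda_2|)
= log(100)/(1 - 0.3100) = 4.6052/0.6900
= 6.6742

6.6742


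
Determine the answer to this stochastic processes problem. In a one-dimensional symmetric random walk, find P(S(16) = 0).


P(S(16) = 0) = C(16,8) / 4^8
= 12870 / 65536
= 0.1964

0.1964


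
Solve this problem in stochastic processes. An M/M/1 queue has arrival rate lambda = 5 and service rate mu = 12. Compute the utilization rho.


rho = lambda/mu
= 5/12
= 0.4167

0.4167


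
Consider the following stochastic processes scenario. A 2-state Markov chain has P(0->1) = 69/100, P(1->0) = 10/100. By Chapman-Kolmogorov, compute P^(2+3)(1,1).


P^5 = P^2 * P^3
Computing via matrix multiplication of the transition matrix.
Entry (1,1) of P^5 = 0.8735

0.8735
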